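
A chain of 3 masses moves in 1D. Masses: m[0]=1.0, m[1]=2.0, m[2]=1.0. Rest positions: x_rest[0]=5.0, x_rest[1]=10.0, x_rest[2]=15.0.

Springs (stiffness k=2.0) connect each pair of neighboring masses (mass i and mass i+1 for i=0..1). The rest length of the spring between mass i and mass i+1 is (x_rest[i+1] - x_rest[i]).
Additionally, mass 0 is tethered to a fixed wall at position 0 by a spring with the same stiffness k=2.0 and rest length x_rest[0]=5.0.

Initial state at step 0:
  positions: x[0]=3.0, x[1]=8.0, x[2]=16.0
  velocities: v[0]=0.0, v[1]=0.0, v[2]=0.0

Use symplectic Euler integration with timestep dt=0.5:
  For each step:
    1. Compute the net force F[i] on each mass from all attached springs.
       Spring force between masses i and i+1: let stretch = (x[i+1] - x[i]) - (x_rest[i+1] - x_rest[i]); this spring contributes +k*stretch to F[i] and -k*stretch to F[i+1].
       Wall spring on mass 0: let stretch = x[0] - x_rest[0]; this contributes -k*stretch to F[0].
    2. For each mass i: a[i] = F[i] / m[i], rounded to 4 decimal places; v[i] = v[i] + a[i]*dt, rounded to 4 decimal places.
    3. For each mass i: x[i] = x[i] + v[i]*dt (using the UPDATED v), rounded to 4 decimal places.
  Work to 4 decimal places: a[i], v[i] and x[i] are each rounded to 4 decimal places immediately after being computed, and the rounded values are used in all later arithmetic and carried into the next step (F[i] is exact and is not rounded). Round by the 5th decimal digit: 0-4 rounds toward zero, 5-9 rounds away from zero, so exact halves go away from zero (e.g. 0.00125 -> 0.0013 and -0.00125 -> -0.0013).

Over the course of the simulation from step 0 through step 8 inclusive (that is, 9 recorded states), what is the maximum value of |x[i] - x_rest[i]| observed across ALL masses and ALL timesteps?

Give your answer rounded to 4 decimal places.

Step 0: x=[3.0000 8.0000 16.0000] v=[0.0000 0.0000 0.0000]
Step 1: x=[4.0000 8.7500 14.5000] v=[2.0000 1.5000 -3.0000]
Step 2: x=[5.3750 9.7500 12.6250] v=[2.7500 2.0000 -3.7500]
Step 3: x=[6.2500 10.3750 11.8125] v=[1.7500 1.2500 -1.6250]
Step 4: x=[6.0625 10.3281 12.7813] v=[-0.3750 -0.0938 1.9375]
Step 5: x=[4.9766 9.8281 15.0235] v=[-2.1719 -1.0000 4.4843]
Step 6: x=[3.8281 9.4141 17.1680] v=[-2.2970 -0.8281 4.2889]
Step 7: x=[3.5586 9.5421 17.9355] v=[-0.5391 0.2559 1.5350]
Step 8: x=[4.5015 10.2726 17.0063] v=[1.8858 1.4609 -1.8584]
Max displacement = 3.1875

Answer: 3.1875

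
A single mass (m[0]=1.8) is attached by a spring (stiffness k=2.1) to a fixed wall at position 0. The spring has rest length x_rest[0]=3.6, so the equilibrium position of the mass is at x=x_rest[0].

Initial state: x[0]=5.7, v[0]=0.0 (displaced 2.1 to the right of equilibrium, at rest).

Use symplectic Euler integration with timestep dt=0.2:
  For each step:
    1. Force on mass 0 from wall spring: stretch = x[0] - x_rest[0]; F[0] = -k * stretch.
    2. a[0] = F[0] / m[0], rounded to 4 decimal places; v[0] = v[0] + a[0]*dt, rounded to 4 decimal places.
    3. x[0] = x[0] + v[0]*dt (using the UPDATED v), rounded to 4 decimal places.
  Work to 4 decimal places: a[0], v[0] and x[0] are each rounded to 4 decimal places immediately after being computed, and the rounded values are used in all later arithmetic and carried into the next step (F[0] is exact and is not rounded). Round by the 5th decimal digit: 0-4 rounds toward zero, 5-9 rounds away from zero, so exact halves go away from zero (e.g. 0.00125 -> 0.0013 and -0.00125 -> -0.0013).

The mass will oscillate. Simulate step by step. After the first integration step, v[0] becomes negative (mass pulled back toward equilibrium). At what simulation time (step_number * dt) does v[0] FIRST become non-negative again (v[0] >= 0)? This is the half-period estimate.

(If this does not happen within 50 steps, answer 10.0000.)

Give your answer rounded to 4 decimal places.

Step 0: x=[5.7000] v=[0.0000]
Step 1: x=[5.6020] v=[-0.4900]
Step 2: x=[5.4106] v=[-0.9571]
Step 3: x=[5.1347] v=[-1.3796]
Step 4: x=[4.7872] v=[-1.7377]
Step 5: x=[4.3843] v=[-2.0147]
Step 6: x=[3.9448] v=[-2.1977]
Step 7: x=[3.4892] v=[-2.2782]
Step 8: x=[3.0387] v=[-2.2523]
Step 9: x=[2.6144] v=[-2.1213]
Step 10: x=[2.2361] v=[-1.8913]
Step 11: x=[1.9215] v=[-1.5731]
Step 12: x=[1.6852] v=[-1.1814]
Step 13: x=[1.5383] v=[-0.7346]
Step 14: x=[1.4876] v=[-0.2535]
Step 15: x=[1.5355] v=[0.2394]
First v>=0 after going negative at step 15, time=3.0000

Answer: 3.0000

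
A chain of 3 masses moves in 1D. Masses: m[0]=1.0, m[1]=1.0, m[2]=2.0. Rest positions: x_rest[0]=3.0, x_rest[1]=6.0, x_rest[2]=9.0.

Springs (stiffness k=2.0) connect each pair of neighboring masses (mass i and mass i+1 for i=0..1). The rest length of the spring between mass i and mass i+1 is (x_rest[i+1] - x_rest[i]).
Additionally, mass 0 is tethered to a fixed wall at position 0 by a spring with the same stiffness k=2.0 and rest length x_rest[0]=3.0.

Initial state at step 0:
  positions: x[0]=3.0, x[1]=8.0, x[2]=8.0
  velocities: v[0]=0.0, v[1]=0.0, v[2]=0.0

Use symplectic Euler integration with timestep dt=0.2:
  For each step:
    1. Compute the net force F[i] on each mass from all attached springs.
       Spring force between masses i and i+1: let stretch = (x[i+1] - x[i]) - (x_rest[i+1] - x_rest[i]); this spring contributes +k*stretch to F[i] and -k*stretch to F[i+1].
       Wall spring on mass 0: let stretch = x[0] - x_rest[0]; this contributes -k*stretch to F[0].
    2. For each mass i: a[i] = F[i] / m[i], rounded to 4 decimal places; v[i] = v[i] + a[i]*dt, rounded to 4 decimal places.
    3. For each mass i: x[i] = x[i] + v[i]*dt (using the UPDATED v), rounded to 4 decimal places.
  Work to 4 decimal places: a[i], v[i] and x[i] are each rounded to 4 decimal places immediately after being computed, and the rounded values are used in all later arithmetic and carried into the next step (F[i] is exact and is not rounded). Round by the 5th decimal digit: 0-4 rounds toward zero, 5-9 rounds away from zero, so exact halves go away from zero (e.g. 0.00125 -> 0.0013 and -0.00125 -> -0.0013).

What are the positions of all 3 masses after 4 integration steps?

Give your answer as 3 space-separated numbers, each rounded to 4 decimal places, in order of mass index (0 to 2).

Answer: 3.8447 5.1602 8.9170

Derivation:
Step 0: x=[3.0000 8.0000 8.0000] v=[0.0000 0.0000 0.0000]
Step 1: x=[3.1600 7.6000 8.1200] v=[0.8000 -2.0000 0.6000]
Step 2: x=[3.4224 6.8864 8.3392] v=[1.3120 -3.5680 1.0960]
Step 3: x=[3.6881 6.0119 8.6203] v=[1.3286 -4.3725 1.4054]
Step 4: x=[3.8447 5.1602 8.9170] v=[0.7829 -4.2587 1.4837]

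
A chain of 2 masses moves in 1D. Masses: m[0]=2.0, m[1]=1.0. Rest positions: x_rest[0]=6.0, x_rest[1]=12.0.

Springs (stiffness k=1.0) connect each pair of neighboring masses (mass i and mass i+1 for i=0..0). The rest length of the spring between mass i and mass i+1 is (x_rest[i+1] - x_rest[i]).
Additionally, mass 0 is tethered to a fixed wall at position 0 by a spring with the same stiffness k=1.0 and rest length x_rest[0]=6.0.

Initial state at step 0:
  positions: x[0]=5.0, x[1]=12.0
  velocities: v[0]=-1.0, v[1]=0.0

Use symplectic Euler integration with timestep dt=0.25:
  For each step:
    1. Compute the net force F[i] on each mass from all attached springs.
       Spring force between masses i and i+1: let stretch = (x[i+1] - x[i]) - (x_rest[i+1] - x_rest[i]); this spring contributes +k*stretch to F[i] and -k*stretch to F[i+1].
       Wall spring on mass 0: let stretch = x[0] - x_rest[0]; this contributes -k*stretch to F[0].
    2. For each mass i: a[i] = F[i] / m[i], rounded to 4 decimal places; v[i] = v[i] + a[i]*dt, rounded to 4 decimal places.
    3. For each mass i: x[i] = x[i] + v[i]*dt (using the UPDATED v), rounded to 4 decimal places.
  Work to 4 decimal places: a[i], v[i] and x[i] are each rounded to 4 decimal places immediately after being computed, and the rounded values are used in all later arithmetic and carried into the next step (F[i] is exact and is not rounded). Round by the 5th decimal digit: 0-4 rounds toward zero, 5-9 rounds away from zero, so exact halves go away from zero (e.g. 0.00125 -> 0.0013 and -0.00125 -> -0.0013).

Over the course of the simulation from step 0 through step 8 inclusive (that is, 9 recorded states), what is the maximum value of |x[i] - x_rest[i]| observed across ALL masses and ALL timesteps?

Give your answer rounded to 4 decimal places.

Answer: 1.8475

Derivation:
Step 0: x=[5.0000 12.0000] v=[-1.0000 0.0000]
Step 1: x=[4.8125 11.9375] v=[-0.7500 -0.2500]
Step 2: x=[4.6973 11.8047] v=[-0.4609 -0.5313]
Step 3: x=[4.6574 11.6027] v=[-0.1596 -0.8082]
Step 4: x=[4.6890 11.3416] v=[0.1264 -1.0445]
Step 5: x=[4.7820 11.0397] v=[0.3719 -1.2077]
Step 6: x=[4.9211 10.7217] v=[0.5564 -1.2721]
Step 7: x=[5.0877 10.4161] v=[0.6664 -1.2223]
Step 8: x=[5.2618 10.1525] v=[0.6965 -1.0544]
Max displacement = 1.8475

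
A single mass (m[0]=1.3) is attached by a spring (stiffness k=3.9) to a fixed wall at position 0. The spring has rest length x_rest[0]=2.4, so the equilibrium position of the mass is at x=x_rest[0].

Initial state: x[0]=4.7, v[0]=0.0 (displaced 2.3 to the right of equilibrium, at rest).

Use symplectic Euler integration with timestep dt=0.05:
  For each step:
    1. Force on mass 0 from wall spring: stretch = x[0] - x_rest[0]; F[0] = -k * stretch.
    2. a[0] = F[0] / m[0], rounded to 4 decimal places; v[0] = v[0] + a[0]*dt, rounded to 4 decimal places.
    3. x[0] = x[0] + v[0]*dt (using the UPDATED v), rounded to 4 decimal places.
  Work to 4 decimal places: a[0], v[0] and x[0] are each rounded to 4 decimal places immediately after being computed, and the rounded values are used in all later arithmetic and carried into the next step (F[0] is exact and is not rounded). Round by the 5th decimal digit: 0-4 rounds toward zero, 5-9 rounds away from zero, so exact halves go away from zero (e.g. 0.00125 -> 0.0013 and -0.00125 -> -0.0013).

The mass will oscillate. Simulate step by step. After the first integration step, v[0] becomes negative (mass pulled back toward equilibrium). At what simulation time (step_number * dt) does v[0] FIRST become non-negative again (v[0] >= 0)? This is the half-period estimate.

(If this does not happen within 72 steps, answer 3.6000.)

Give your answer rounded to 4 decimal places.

Step 0: x=[4.7000] v=[0.0000]
Step 1: x=[4.6828] v=[-0.3450]
Step 2: x=[4.6484] v=[-0.6874]
Step 3: x=[4.5972] v=[-1.0247]
Step 4: x=[4.5295] v=[-1.3543]
Step 5: x=[4.4458] v=[-1.6737]
Step 6: x=[4.3468] v=[-1.9806]
Step 7: x=[4.2332] v=[-2.2726]
Step 8: x=[4.1058] v=[-2.5476]
Step 9: x=[3.9656] v=[-2.8035]
Step 10: x=[3.8137] v=[-3.0383]
Step 11: x=[3.6512] v=[-3.2504]
Step 12: x=[3.4793] v=[-3.4381]
Step 13: x=[3.2993] v=[-3.6000]
Step 14: x=[3.1126] v=[-3.7349]
Step 15: x=[2.9205] v=[-3.8418]
Step 16: x=[2.7245] v=[-3.9199]
Step 17: x=[2.5261] v=[-3.9686]
Step 18: x=[2.3267] v=[-3.9875]
Step 19: x=[2.1279] v=[-3.9765]
Step 20: x=[1.9311] v=[-3.9357]
Step 21: x=[1.7378] v=[-3.8654]
Step 22: x=[1.5495] v=[-3.7661]
Step 23: x=[1.3676] v=[-3.6385]
Step 24: x=[1.1934] v=[-3.4836]
Step 25: x=[1.0283] v=[-3.3026]
Step 26: x=[0.8735] v=[-3.0968]
Step 27: x=[0.7301] v=[-2.8678]
Step 28: x=[0.5992] v=[-2.6173]
Step 29: x=[0.4818] v=[-2.3472]
Step 30: x=[0.3788] v=[-2.0595]
Step 31: x=[0.2910] v=[-1.7563]
Step 32: x=[0.2190] v=[-1.4400]
Step 33: x=[0.1634] v=[-1.1129]
Step 34: x=[0.1245] v=[-0.7774]
Step 35: x=[0.1027] v=[-0.4361]
Step 36: x=[0.0981] v=[-0.0915]
Step 37: x=[0.1108] v=[0.2538]
First v>=0 after going negative at step 37, time=1.8500

Answer: 1.8500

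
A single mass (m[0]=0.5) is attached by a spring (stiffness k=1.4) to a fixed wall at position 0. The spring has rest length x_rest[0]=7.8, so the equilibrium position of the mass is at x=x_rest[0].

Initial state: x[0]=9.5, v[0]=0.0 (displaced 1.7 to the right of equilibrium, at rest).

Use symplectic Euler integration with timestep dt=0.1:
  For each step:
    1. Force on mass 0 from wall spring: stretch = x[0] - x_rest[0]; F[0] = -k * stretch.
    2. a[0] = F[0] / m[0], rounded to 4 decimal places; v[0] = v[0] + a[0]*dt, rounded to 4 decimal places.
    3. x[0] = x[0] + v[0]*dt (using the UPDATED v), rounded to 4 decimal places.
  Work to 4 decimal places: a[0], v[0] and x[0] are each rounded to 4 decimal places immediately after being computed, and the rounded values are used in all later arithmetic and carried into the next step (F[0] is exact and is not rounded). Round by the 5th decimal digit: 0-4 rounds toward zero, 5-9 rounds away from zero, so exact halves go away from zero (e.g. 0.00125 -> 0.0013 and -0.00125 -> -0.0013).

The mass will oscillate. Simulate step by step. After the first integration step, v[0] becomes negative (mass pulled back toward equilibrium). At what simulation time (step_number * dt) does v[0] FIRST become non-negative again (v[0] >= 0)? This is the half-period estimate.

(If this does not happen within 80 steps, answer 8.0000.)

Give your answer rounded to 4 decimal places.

Step 0: x=[9.5000] v=[0.0000]
Step 1: x=[9.4524] v=[-0.4760]
Step 2: x=[9.3585] v=[-0.9387]
Step 3: x=[9.2210] v=[-1.3751]
Step 4: x=[9.0437] v=[-1.7730]
Step 5: x=[8.8316] v=[-2.1212]
Step 6: x=[8.5906] v=[-2.4101]
Step 7: x=[8.3275] v=[-2.6315]
Step 8: x=[8.0496] v=[-2.7792]
Step 9: x=[7.7647] v=[-2.8491]
Step 10: x=[7.4808] v=[-2.8392]
Step 11: x=[7.2058] v=[-2.7498]
Step 12: x=[6.9475] v=[-2.5834]
Step 13: x=[6.7130] v=[-2.3447]
Step 14: x=[6.5090] v=[-2.0403]
Step 15: x=[6.3411] v=[-1.6788]
Step 16: x=[6.2141] v=[-1.2703]
Step 17: x=[6.1315] v=[-0.8263]
Step 18: x=[6.0956] v=[-0.3591]
Step 19: x=[6.1074] v=[0.1181]
First v>=0 after going negative at step 19, time=1.9000

Answer: 1.9000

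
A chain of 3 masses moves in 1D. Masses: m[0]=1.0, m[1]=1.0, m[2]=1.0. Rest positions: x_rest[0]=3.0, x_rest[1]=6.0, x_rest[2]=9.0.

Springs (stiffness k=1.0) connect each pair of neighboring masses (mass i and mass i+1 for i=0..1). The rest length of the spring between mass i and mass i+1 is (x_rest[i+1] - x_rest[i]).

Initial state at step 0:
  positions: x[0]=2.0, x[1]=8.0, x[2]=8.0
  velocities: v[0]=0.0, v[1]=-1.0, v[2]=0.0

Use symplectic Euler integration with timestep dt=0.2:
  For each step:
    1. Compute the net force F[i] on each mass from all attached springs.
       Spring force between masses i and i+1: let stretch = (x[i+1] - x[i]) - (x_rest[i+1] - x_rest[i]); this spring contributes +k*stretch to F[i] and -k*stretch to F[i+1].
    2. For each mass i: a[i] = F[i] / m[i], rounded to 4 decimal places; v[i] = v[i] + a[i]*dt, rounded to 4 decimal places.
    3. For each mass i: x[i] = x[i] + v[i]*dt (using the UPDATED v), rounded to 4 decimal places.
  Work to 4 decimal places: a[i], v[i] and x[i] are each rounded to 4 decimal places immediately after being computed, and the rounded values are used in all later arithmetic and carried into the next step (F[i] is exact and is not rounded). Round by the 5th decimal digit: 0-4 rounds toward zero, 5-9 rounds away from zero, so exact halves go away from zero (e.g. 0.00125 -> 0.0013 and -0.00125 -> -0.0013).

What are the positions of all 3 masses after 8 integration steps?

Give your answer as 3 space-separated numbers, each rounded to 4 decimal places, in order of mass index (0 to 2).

Answer: 3.5333 3.3333 9.5333

Derivation:
Step 0: x=[2.0000 8.0000 8.0000] v=[0.0000 -1.0000 0.0000]
Step 1: x=[2.1200 7.5600 8.1200] v=[0.6000 -2.2000 0.6000]
Step 2: x=[2.3376 6.9248 8.3376] v=[1.0880 -3.1760 1.0880]
Step 3: x=[2.6187 6.1626 8.6187] v=[1.4054 -3.8109 1.4054]
Step 4: x=[2.9215 5.3569 8.9215] v=[1.5142 -4.0285 1.5142]
Step 5: x=[3.2018 4.5964 9.2018] v=[1.4013 -3.8027 1.4013]
Step 6: x=[3.4178 3.9643 9.4178] v=[1.0802 -3.1605 1.0802]
Step 7: x=[3.5357 3.5285 9.5357] v=[0.5895 -2.1791 0.5895]
Step 8: x=[3.5333 3.3333 9.5333] v=[-0.0119 -0.9762 -0.0119]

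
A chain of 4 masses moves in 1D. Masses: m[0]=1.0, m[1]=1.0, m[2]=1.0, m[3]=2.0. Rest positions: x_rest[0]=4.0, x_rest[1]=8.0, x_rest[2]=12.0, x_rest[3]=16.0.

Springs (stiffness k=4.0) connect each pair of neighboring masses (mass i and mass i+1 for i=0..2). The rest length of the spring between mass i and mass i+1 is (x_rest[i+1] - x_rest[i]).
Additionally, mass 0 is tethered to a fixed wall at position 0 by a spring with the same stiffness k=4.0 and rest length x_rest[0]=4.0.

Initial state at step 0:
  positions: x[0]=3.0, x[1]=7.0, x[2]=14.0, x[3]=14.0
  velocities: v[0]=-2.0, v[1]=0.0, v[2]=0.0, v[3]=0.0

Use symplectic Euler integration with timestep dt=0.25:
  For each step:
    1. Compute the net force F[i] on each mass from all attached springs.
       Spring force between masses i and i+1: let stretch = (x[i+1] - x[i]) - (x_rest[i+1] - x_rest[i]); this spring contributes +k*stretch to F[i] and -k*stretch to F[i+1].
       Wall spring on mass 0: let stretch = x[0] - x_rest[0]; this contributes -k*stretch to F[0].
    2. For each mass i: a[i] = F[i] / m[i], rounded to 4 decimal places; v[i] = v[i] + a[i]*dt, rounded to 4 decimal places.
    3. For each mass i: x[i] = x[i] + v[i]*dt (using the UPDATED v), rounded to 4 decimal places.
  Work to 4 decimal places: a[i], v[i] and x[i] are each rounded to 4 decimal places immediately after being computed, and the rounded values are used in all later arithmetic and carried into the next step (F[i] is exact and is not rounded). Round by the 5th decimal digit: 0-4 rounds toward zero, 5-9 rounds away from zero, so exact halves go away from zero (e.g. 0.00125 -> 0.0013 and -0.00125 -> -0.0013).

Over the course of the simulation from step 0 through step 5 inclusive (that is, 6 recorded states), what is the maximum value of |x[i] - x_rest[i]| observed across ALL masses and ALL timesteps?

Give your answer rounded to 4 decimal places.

Answer: 3.4453

Derivation:
Step 0: x=[3.0000 7.0000 14.0000 14.0000] v=[-2.0000 0.0000 0.0000 0.0000]
Step 1: x=[2.7500 7.7500 12.2500 14.5000] v=[-1.0000 3.0000 -7.0000 2.0000]
Step 2: x=[3.0625 8.3750 9.9375 15.2188] v=[1.2500 2.5000 -9.2500 2.8750]
Step 3: x=[3.9375 8.0625 8.5547 15.7774] v=[3.5000 -1.2500 -5.5312 2.2344]
Step 4: x=[4.8594 6.8418 8.8545 15.9332] v=[3.6875 -4.8828 1.1993 0.6231]
Step 5: x=[5.0620 5.6287 10.4208 15.7041] v=[0.8105 -4.8525 6.2653 -0.9163]
Max displacement = 3.4453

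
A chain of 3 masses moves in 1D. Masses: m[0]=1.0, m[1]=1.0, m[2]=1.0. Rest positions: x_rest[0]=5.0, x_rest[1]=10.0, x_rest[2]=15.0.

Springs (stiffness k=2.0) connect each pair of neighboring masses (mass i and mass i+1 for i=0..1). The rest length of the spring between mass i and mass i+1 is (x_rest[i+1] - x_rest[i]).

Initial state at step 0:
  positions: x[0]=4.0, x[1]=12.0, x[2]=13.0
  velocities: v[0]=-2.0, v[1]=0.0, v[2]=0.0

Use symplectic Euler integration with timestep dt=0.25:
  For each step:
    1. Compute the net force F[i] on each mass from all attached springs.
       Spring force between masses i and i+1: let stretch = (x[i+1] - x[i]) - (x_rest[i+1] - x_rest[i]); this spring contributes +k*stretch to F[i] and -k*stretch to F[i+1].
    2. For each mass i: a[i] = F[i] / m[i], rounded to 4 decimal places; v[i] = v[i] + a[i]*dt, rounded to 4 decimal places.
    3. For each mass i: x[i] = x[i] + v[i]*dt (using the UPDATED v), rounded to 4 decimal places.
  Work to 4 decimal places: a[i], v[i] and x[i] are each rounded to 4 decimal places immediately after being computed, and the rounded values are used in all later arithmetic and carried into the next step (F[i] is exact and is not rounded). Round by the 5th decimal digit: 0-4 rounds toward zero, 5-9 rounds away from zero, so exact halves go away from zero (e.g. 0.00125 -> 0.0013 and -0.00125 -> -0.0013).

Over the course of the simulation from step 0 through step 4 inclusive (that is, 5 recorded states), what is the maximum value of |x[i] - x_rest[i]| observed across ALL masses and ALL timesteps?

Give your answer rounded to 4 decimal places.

Answer: 3.1365

Derivation:
Step 0: x=[4.0000 12.0000 13.0000] v=[-2.0000 0.0000 0.0000]
Step 1: x=[3.8750 11.1250 13.5000] v=[-0.5000 -3.5000 2.0000]
Step 2: x=[4.0313 9.6406 14.3281] v=[0.6250 -5.9375 3.3125]
Step 3: x=[4.2637 8.0410 15.1953] v=[0.9297 -6.3984 3.4688]
Step 4: x=[4.3433 6.8635 15.7932] v=[0.3184 -4.7099 2.3917]
Max displacement = 3.1365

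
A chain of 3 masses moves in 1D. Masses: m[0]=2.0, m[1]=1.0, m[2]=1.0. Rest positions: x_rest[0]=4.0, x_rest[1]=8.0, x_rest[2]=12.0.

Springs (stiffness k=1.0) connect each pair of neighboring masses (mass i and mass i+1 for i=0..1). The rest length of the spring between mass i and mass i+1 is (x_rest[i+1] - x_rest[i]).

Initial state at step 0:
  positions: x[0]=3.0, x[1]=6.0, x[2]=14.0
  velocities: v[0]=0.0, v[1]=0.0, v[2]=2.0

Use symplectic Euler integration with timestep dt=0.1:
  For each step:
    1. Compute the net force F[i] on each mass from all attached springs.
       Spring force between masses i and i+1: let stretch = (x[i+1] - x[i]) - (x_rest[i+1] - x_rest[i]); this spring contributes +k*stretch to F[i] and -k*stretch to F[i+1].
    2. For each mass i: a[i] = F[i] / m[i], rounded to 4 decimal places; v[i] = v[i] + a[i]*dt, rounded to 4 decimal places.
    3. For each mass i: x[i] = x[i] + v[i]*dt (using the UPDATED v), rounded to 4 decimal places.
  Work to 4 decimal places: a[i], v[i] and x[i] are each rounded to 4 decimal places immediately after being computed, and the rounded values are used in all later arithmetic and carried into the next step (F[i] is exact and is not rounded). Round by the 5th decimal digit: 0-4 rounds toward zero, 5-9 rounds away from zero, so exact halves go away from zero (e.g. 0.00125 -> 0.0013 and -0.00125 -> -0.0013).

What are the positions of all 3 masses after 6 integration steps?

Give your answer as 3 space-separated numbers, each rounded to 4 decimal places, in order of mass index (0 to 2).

Answer: 2.9142 7.0186 14.3533

Derivation:
Step 0: x=[3.0000 6.0000 14.0000] v=[0.0000 0.0000 2.0000]
Step 1: x=[2.9950 6.0500 14.1600] v=[-0.0500 0.5000 1.6000]
Step 2: x=[2.9853 6.1506 14.2789] v=[-0.0973 1.0055 1.1890]
Step 3: x=[2.9714 6.3008 14.3565] v=[-0.1390 1.5018 0.7762]
Step 4: x=[2.9542 6.4982 14.3936] v=[-0.1725 1.9744 0.3706]
Step 5: x=[2.9347 6.7392 14.3917] v=[-0.1953 2.4095 -0.0189]
Step 6: x=[2.9142 7.0186 14.3533] v=[-0.2051 2.7943 -0.3842]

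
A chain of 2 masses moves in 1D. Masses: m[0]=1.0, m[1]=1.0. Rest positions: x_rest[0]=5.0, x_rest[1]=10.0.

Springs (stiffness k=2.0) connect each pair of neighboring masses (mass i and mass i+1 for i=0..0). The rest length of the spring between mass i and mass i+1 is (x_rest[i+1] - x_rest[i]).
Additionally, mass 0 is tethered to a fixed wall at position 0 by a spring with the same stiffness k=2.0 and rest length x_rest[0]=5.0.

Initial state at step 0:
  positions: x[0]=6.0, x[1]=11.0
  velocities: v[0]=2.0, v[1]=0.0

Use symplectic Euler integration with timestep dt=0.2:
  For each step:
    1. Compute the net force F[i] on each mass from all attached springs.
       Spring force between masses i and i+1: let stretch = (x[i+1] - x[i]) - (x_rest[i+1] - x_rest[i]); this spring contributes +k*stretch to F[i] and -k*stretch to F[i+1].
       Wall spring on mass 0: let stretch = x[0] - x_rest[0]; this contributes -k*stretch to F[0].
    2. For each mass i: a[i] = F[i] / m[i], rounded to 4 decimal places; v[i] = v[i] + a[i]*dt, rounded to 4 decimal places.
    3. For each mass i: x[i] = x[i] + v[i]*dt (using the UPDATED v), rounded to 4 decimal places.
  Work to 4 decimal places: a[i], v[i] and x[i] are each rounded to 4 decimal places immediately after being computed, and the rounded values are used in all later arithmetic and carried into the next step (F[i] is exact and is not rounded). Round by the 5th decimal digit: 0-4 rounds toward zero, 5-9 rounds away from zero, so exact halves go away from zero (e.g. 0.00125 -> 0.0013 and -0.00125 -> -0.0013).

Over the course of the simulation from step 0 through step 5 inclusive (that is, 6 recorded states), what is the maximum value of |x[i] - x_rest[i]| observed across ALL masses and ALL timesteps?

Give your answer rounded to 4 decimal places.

Step 0: x=[6.0000 11.0000] v=[2.0000 0.0000]
Step 1: x=[6.3200 11.0000] v=[1.6000 0.0000]
Step 2: x=[6.5088 11.0256] v=[0.9440 0.1280]
Step 3: x=[6.5382 11.0899] v=[0.1472 0.3213]
Step 4: x=[6.4087 11.1900] v=[-0.6474 0.5006]
Step 5: x=[6.1490 11.3076] v=[-1.2984 0.5881]
Max displacement = 1.5382

Answer: 1.5382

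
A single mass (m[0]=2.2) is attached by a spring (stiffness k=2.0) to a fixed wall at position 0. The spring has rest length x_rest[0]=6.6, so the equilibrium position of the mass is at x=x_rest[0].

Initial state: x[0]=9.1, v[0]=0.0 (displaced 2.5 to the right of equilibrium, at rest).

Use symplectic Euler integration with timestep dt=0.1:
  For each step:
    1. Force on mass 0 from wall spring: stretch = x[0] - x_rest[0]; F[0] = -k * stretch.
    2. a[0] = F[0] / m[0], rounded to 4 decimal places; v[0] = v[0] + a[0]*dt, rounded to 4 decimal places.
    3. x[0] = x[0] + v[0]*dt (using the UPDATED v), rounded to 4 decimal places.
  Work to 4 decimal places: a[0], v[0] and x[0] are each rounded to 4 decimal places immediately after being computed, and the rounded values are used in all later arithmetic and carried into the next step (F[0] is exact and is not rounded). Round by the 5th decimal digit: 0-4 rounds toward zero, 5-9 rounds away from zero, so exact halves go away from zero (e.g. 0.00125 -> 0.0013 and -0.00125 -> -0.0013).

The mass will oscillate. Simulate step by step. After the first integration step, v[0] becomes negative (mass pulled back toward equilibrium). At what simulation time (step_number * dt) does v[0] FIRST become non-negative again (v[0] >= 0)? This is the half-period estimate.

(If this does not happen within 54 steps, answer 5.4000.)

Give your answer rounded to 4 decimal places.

Answer: 3.3000

Derivation:
Step 0: x=[9.1000] v=[0.0000]
Step 1: x=[9.0773] v=[-0.2273]
Step 2: x=[9.0321] v=[-0.4525]
Step 3: x=[8.9647] v=[-0.6736]
Step 4: x=[8.8758] v=[-0.8886]
Step 5: x=[8.7663] v=[-1.0955]
Step 6: x=[8.6371] v=[-1.2924]
Step 7: x=[8.4893] v=[-1.4776]
Step 8: x=[8.3244] v=[-1.6494]
Step 9: x=[8.1438] v=[-1.8062]
Step 10: x=[7.9491] v=[-1.9466]
Step 11: x=[7.7422] v=[-2.0693]
Step 12: x=[7.5249] v=[-2.1731]
Step 13: x=[7.2992] v=[-2.2572]
Step 14: x=[7.0671] v=[-2.3208]
Step 15: x=[6.8308] v=[-2.3633]
Step 16: x=[6.5924] v=[-2.3843]
Step 17: x=[6.3540] v=[-2.3836]
Step 18: x=[6.1179] v=[-2.3612]
Step 19: x=[5.8862] v=[-2.3174]
Step 20: x=[5.6610] v=[-2.2525]
Step 21: x=[5.4443] v=[-2.1671]
Step 22: x=[5.2381] v=[-2.0620]
Step 23: x=[5.0443] v=[-1.9382]
Step 24: x=[4.8646] v=[-1.7968]
Step 25: x=[4.7007] v=[-1.6390]
Step 26: x=[4.5541] v=[-1.4663]
Step 27: x=[4.4261] v=[-1.2803]
Step 28: x=[4.3178] v=[-1.0827]
Step 29: x=[4.2303] v=[-0.8752]
Step 30: x=[4.1643] v=[-0.6598]
Step 31: x=[4.1205] v=[-0.4384]
Step 32: x=[4.0992] v=[-0.2130]
Step 33: x=[4.1006] v=[0.0144]
First v>=0 after going negative at step 33, time=3.3000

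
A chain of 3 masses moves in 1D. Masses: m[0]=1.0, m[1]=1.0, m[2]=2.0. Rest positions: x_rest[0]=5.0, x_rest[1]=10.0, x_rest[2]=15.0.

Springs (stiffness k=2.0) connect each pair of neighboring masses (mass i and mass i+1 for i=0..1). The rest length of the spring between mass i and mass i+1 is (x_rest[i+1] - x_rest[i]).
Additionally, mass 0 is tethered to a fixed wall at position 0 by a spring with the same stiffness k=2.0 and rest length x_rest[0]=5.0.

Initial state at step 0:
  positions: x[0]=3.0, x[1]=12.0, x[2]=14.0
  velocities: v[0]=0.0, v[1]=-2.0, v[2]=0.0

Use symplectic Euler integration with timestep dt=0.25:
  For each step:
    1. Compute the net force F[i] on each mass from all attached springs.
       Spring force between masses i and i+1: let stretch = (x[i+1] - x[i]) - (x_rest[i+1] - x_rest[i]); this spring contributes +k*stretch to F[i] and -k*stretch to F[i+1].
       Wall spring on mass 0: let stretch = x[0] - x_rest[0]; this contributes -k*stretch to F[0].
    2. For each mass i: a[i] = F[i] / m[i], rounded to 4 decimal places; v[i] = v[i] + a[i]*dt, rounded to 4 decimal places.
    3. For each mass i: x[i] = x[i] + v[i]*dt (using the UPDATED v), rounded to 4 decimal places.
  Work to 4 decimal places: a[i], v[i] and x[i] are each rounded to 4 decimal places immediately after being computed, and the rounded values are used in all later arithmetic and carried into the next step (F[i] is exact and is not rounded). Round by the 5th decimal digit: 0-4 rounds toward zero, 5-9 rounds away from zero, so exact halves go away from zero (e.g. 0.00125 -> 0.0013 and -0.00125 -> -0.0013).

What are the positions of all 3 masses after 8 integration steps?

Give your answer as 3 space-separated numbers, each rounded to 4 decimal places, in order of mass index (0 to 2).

Step 0: x=[3.0000 12.0000 14.0000] v=[0.0000 -2.0000 0.0000]
Step 1: x=[3.7500 10.6250 14.1875] v=[3.0000 -5.5000 0.7500]
Step 2: x=[4.8906 8.8359 14.4649] v=[4.5625 -7.1563 1.1094]
Step 3: x=[5.9131 7.2573 14.7030] v=[4.0899 -6.3145 0.9522]
Step 4: x=[6.3645 6.4414 14.7882] v=[1.8055 -3.2638 0.3408]
Step 5: x=[6.0299 6.6592 14.6642] v=[-1.3383 0.8712 -0.4959]
Step 6: x=[5.0203 7.7990 14.3524] v=[-4.0386 4.5591 -1.2472]
Step 7: x=[3.7305 9.4106 13.9435] v=[-5.1594 6.4465 -1.6356]
Step 8: x=[2.6844 10.8788 13.5638] v=[-4.1846 5.8729 -1.5188]

Answer: 2.6844 10.8788 13.5638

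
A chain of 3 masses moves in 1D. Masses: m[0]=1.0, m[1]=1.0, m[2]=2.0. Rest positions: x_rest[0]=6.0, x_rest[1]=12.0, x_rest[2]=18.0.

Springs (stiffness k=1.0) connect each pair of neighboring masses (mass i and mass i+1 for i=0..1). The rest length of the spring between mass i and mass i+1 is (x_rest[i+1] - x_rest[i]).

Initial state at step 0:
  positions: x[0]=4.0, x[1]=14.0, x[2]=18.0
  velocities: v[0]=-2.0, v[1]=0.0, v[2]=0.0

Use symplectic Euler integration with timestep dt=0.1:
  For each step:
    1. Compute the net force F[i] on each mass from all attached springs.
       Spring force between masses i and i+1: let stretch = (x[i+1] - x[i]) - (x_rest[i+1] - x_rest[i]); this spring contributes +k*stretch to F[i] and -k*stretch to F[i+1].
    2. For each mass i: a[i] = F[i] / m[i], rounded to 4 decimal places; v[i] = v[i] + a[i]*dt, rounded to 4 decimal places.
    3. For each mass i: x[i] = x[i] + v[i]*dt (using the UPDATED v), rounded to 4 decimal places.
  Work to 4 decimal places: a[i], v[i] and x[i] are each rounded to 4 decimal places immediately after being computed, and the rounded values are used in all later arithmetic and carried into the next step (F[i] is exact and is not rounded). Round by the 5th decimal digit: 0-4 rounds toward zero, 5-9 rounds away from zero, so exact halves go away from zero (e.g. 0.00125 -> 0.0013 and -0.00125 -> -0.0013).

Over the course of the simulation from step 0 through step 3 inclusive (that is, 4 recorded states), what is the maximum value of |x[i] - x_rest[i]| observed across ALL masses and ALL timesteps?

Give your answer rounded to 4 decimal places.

Step 0: x=[4.0000 14.0000 18.0000] v=[-2.0000 0.0000 0.0000]
Step 1: x=[3.8400 13.9400 18.0100] v=[-1.6000 -0.6000 0.1000]
Step 2: x=[3.7210 13.8197 18.0297] v=[-1.1900 -1.2030 0.1965]
Step 3: x=[3.6430 13.6405 18.0583] v=[-0.7801 -1.7919 0.2860]
Max displacement = 2.3570

Answer: 2.3570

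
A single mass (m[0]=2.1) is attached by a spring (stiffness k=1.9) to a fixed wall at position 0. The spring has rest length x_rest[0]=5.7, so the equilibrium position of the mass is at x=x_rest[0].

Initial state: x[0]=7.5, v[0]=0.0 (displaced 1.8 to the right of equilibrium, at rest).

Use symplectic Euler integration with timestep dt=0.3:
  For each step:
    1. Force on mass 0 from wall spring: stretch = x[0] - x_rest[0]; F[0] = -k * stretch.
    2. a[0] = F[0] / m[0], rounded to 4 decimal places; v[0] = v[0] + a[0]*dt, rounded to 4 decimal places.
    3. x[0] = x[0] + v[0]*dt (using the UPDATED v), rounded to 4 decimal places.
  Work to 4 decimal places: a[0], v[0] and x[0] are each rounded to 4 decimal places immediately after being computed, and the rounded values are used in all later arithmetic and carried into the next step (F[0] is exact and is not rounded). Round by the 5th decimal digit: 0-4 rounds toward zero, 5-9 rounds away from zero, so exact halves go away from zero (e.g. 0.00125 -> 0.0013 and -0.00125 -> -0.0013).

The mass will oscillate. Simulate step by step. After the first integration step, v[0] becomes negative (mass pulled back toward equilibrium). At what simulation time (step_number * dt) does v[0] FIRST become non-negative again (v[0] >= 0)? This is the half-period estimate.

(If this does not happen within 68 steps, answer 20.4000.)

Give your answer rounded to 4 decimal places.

Step 0: x=[7.5000] v=[0.0000]
Step 1: x=[7.3534] v=[-0.4886]
Step 2: x=[7.0722] v=[-0.9374]
Step 3: x=[6.6792] v=[-1.3099]
Step 4: x=[6.2065] v=[-1.5757]
Step 5: x=[5.6925] v=[-1.7132]
Step 6: x=[5.1791] v=[-1.7112]
Step 7: x=[4.7082] v=[-1.5698]
Step 8: x=[4.3180] v=[-1.3006]
Step 9: x=[4.0404] v=[-0.9255]
Step 10: x=[3.8979] v=[-0.4751]
Step 11: x=[3.9021] v=[0.0141]
First v>=0 after going negative at step 11, time=3.3000

Answer: 3.3000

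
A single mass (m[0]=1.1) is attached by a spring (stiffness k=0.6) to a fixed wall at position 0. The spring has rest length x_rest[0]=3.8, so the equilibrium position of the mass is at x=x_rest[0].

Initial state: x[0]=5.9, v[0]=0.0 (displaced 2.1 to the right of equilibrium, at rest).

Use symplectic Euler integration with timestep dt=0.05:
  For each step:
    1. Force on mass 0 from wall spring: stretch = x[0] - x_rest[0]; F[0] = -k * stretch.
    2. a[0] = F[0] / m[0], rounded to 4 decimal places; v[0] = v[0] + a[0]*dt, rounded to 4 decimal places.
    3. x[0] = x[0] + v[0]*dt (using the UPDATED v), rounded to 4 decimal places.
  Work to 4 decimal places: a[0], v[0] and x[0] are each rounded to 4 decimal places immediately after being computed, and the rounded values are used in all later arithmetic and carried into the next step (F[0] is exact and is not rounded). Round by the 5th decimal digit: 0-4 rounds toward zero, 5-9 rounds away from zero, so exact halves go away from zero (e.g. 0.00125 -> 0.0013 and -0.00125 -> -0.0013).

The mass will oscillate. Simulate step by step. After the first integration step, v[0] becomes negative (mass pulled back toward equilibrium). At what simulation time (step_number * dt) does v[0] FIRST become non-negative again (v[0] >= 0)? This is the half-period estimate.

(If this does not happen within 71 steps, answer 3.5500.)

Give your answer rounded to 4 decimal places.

Answer: 3.5500

Derivation:
Step 0: x=[5.9000] v=[0.0000]
Step 1: x=[5.8971] v=[-0.0573]
Step 2: x=[5.8914] v=[-0.1145]
Step 3: x=[5.8828] v=[-0.1715]
Step 4: x=[5.8714] v=[-0.2283]
Step 5: x=[5.8572] v=[-0.2848]
Step 6: x=[5.8402] v=[-0.3409]
Step 7: x=[5.8204] v=[-0.3965]
Step 8: x=[5.7978] v=[-0.4516]
Step 9: x=[5.7725] v=[-0.5061]
Step 10: x=[5.7445] v=[-0.5599]
Step 11: x=[5.7139] v=[-0.6129]
Step 12: x=[5.6806] v=[-0.6651]
Step 13: x=[5.6448] v=[-0.7164]
Step 14: x=[5.6065] v=[-0.7667]
Step 15: x=[5.5657] v=[-0.8160]
Step 16: x=[5.5225] v=[-0.8642]
Step 17: x=[5.4769] v=[-0.9112]
Step 18: x=[5.4291] v=[-0.9569]
Step 19: x=[5.3790] v=[-1.0013]
Step 20: x=[5.3268] v=[-1.0444]
Step 21: x=[5.2725] v=[-1.0860]
Step 22: x=[5.2162] v=[-1.1262]
Step 23: x=[5.1580] v=[-1.1648]
Step 24: x=[5.0979] v=[-1.2018]
Step 25: x=[5.0360] v=[-1.2372]
Step 26: x=[4.9725] v=[-1.2709]
Step 27: x=[4.9074] v=[-1.3029]
Step 28: x=[4.8407] v=[-1.3331]
Step 29: x=[4.7726] v=[-1.3615]
Step 30: x=[4.7032] v=[-1.3880]
Step 31: x=[4.6326] v=[-1.4126]
Step 32: x=[4.5608] v=[-1.4353]
Step 33: x=[4.4880] v=[-1.4561]
Step 34: x=[4.4143] v=[-1.4749]
Step 35: x=[4.3397] v=[-1.4917]
Step 36: x=[4.2644] v=[-1.5064]
Step 37: x=[4.1884] v=[-1.5191]
Step 38: x=[4.1119] v=[-1.5297]
Step 39: x=[4.0350] v=[-1.5382]
Step 40: x=[3.9578] v=[-1.5446]
Step 41: x=[3.8804] v=[-1.5489]
Step 42: x=[3.8028] v=[-1.5511]
Step 43: x=[3.7252] v=[-1.5512]
Step 44: x=[3.6477] v=[-1.5492]
Step 45: x=[3.5705] v=[-1.5450]
Step 46: x=[3.4936] v=[-1.5387]
Step 47: x=[3.4171] v=[-1.5303]
Step 48: x=[3.3411] v=[-1.5199]
Step 49: x=[3.2657] v=[-1.5074]
Step 50: x=[3.1911] v=[-1.4928]
Step 51: x=[3.1173] v=[-1.4762]
Step 52: x=[3.0444] v=[-1.4576]
Step 53: x=[2.9726] v=[-1.4370]
Step 54: x=[2.9019] v=[-1.4144]
Step 55: x=[2.8324] v=[-1.3899]
Step 56: x=[2.7642] v=[-1.3635]
Step 57: x=[2.6974] v=[-1.3353]
Step 58: x=[2.6321] v=[-1.3052]
Step 59: x=[2.5684] v=[-1.2734]
Step 60: x=[2.5064] v=[-1.2398]
Step 61: x=[2.4462] v=[-1.2045]
Step 62: x=[2.3878] v=[-1.1676]
Step 63: x=[2.3313] v=[-1.1291]
Step 64: x=[2.2769] v=[-1.0890]
Step 65: x=[2.2245] v=[-1.0475]
Step 66: x=[2.1743] v=[-1.0045]
Step 67: x=[2.1263] v=[-0.9602]
Step 68: x=[2.0806] v=[-0.9146]
Step 69: x=[2.0372] v=[-0.8677]
Step 70: x=[1.9962] v=[-0.8196]
Step 71: x=[1.9577] v=[-0.7704]
v[0] did not become non-negative within 71 steps; using fallback time=3.5500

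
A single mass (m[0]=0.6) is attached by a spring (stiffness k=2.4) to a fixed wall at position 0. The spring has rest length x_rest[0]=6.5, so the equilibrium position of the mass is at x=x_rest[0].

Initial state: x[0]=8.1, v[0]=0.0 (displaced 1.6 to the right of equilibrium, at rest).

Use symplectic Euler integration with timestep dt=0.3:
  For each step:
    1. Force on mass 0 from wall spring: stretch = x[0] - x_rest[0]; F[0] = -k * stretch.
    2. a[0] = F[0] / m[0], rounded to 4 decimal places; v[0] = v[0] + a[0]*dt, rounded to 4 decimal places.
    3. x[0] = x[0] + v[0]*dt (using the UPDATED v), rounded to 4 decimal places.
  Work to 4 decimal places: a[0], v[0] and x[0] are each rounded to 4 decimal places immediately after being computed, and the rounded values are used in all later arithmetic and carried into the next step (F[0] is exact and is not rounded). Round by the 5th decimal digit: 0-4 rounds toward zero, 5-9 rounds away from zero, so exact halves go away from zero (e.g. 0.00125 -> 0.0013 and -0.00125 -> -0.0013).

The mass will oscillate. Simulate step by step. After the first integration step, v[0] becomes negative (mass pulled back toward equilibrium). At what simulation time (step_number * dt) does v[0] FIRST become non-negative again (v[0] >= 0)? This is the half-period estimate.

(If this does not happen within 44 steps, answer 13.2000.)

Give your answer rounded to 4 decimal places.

Answer: 1.8000

Derivation:
Step 0: x=[8.1000] v=[0.0000]
Step 1: x=[7.5240] v=[-1.9200]
Step 2: x=[6.5794] v=[-3.1488]
Step 3: x=[5.6062] v=[-3.2441]
Step 4: x=[4.9548] v=[-2.1715]
Step 5: x=[4.8596] v=[-0.3173]
Step 6: x=[5.3550] v=[1.6512]
First v>=0 after going negative at step 6, time=1.8000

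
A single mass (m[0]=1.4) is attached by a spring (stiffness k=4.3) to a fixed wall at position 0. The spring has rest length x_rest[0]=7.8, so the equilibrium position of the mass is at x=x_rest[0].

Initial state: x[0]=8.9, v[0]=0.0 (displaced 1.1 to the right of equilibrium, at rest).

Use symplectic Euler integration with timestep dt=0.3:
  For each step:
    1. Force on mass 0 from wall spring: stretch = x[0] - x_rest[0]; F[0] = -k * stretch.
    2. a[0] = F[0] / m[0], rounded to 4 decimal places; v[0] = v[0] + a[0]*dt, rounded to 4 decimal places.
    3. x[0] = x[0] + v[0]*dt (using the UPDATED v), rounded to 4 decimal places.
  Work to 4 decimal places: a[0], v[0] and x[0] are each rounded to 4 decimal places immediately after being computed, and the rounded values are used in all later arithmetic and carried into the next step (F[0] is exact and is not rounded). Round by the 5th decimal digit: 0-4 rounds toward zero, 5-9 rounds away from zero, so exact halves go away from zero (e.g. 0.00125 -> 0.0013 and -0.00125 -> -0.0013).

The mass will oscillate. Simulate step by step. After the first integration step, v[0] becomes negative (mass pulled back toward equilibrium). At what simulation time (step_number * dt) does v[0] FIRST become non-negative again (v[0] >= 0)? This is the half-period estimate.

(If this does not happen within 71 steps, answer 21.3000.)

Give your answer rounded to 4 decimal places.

Step 0: x=[8.9000] v=[0.0000]
Step 1: x=[8.5959] v=[-1.0136]
Step 2: x=[8.0718] v=[-1.7470]
Step 3: x=[7.4726] v=[-1.9974]
Step 4: x=[6.9639] v=[-1.6957]
Step 5: x=[6.6863] v=[-0.9253]
Step 6: x=[6.7166] v=[0.1009]
First v>=0 after going negative at step 6, time=1.8000

Answer: 1.8000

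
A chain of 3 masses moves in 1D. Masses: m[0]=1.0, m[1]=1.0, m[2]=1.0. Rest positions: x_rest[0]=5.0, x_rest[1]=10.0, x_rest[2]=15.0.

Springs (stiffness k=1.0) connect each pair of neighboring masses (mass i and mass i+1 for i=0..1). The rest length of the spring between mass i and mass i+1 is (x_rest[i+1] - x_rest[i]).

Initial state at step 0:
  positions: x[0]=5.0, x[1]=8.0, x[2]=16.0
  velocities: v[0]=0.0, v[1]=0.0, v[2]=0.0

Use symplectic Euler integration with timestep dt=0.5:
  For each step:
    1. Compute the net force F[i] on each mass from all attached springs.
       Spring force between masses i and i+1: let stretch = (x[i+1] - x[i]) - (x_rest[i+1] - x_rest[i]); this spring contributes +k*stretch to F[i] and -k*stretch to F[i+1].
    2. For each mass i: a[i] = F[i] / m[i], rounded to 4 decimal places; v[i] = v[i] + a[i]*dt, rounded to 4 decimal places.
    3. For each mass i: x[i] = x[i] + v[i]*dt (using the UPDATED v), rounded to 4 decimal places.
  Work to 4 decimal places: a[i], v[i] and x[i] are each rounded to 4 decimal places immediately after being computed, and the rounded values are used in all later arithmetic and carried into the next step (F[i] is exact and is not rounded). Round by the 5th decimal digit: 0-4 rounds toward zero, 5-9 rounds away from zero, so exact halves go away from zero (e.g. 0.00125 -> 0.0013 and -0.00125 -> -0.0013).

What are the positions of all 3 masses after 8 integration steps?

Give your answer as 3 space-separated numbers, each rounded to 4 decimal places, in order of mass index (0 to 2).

Step 0: x=[5.0000 8.0000 16.0000] v=[0.0000 0.0000 0.0000]
Step 1: x=[4.5000 9.2500 15.2500] v=[-1.0000 2.5000 -1.5000]
Step 2: x=[3.9375 10.8125 14.2500] v=[-1.1250 3.1250 -2.0000]
Step 3: x=[3.8438 11.5157 13.6406] v=[-0.1875 1.4063 -1.2188]
Step 4: x=[4.4181 10.8321 13.7500] v=[1.1485 -1.3672 0.2188]
Step 5: x=[5.3459 9.2745 14.3800] v=[1.8555 -3.1153 1.2599]
Step 6: x=[6.0058 8.0111 14.9836] v=[1.3198 -2.5269 1.2072]
Step 7: x=[5.9170 7.9895 15.0941] v=[-0.1776 -0.0433 0.2210]
Step 8: x=[5.0963 9.2259 14.6785] v=[-1.6414 2.4728 -0.8313]

Answer: 5.0963 9.2259 14.6785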